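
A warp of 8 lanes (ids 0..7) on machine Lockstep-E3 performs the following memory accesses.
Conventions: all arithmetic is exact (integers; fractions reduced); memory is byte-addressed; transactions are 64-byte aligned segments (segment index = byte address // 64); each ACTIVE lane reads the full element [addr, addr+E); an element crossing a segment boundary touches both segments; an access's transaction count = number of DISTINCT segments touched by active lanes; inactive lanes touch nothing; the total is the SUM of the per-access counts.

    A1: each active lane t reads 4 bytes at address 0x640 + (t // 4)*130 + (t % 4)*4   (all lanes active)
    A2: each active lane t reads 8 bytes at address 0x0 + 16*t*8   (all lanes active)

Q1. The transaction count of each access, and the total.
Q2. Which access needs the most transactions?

A1: 2 transactions
A2: 8 transactions

Answer: 2,8; total 10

Answer: A2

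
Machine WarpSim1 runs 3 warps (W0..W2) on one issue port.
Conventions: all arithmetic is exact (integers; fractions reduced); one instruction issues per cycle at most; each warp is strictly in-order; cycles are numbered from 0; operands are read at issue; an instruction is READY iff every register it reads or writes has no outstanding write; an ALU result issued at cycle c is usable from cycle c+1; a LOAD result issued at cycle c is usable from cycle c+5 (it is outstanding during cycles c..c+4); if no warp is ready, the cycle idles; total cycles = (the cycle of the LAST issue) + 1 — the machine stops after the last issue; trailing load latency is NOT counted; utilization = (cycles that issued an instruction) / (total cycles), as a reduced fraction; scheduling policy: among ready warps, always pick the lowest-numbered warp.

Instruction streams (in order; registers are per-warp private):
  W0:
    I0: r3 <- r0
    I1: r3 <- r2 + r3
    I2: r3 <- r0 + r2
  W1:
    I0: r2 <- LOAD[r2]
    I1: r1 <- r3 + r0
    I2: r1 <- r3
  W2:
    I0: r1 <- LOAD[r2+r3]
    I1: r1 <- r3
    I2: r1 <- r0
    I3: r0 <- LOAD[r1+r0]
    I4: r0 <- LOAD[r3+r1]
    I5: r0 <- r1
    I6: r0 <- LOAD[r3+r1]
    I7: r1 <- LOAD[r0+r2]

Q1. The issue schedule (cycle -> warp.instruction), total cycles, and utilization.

cycle 0: W0.I0
cycle 1: W0.I1
cycle 2: W0.I2
cycle 3: W1.I0
cycle 4: W1.I1
cycle 5: W1.I2
cycle 6: W2.I0
cycle 7: idle
cycle 8: idle
cycle 9: idle
cycle 10: idle
cycle 11: W2.I1
cycle 12: W2.I2
cycle 13: W2.I3
cycle 14: idle
cycle 15: idle
cycle 16: idle
cycle 17: idle
cycle 18: W2.I4
cycle 19: idle
cycle 20: idle
cycle 21: idle
cycle 22: idle
cycle 23: W2.I5
cycle 24: W2.I6
cycle 25: idle
cycle 26: idle
cycle 27: idle
cycle 28: idle
cycle 29: W2.I7

Answer: 30 cycles, utilization 7/15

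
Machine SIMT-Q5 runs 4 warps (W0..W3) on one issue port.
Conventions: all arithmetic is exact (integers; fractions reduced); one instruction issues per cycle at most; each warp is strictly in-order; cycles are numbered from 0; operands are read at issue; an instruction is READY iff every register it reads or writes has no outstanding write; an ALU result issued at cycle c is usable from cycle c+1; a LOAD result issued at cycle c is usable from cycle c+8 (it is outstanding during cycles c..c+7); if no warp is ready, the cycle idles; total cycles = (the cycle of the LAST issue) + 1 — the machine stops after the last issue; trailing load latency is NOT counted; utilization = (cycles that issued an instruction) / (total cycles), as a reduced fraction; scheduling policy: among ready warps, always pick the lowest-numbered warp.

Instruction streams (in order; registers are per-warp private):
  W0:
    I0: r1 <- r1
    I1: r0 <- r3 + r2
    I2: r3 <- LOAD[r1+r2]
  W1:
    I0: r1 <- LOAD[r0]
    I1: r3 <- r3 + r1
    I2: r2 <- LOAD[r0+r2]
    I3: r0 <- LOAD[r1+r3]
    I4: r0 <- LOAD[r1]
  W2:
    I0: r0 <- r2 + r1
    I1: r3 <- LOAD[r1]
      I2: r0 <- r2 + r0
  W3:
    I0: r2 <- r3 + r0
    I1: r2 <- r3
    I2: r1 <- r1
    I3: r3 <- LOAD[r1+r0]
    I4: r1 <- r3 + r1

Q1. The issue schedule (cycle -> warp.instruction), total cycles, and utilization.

cycle 0: W0.I0
cycle 1: W0.I1
cycle 2: W0.I2
cycle 3: W1.I0
cycle 4: W2.I0
cycle 5: W2.I1
cycle 6: W2.I2
cycle 7: W3.I0
cycle 8: W3.I1
cycle 9: W3.I2
cycle 10: W3.I3
cycle 11: W1.I1
cycle 12: W1.I2
cycle 13: W1.I3
cycle 14: idle
cycle 15: idle
cycle 16: idle
cycle 17: idle
cycle 18: W3.I4
cycle 19: idle
cycle 20: idle
cycle 21: W1.I4

Answer: 22 cycles, utilization 8/11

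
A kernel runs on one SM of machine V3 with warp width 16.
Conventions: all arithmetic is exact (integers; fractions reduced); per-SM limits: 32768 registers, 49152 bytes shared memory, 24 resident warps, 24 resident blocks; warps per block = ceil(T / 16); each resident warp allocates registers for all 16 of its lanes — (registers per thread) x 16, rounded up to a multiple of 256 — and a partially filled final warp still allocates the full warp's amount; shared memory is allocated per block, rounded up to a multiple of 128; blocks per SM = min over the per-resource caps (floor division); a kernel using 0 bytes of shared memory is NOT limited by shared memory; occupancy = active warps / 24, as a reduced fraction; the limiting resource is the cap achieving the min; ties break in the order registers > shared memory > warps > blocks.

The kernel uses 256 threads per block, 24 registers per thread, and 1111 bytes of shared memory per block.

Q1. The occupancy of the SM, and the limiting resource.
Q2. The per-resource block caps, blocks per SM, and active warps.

Answer: occupancy 2/3, limited by warps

registers: 4 blocks
shared memory: 42 blocks
warps: 1 block
blocks: 24 blocks

Answer: 1 block, 16 active warps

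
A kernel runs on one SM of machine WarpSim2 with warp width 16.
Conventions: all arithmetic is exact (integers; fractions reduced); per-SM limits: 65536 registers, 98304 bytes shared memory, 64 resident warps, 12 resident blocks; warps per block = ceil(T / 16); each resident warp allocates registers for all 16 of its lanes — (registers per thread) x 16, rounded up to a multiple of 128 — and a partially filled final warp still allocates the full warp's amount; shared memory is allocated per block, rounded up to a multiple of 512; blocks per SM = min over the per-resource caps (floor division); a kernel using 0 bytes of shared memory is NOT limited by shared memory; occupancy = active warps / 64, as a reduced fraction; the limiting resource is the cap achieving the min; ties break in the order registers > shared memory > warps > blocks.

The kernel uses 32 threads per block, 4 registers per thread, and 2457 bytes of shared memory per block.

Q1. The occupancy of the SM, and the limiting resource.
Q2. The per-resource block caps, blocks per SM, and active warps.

Answer: occupancy 3/8, limited by blocks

registers: 256 blocks
shared memory: 38 blocks
warps: 32 blocks
blocks: 12 blocks

Answer: 12 blocks, 24 active warps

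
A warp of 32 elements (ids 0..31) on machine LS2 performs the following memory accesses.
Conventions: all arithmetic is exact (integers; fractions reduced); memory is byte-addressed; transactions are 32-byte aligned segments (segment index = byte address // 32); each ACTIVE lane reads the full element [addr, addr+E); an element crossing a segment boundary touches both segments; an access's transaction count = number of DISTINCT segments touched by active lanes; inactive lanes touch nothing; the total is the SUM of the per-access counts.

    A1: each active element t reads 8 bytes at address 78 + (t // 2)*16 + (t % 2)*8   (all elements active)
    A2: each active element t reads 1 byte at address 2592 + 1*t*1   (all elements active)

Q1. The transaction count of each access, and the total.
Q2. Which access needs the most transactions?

A1: 9 transactions
A2: 1 transaction

Answer: 9,1; total 10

Answer: A1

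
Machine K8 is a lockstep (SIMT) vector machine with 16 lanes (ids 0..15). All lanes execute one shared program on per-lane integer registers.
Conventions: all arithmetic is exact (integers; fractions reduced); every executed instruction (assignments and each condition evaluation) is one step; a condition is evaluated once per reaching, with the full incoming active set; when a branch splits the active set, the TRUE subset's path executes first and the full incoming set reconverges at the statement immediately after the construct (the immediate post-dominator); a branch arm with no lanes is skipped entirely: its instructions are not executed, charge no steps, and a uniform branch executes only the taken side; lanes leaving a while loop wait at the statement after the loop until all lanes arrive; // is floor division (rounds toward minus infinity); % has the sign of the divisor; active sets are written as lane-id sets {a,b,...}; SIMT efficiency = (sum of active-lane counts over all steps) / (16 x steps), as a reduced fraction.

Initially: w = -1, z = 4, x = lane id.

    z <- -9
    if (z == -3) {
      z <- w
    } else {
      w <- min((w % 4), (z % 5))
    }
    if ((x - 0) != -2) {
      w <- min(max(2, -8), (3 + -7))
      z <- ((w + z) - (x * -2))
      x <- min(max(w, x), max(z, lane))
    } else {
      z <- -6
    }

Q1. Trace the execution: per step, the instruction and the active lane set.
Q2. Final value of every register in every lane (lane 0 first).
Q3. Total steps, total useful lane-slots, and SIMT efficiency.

step 0: z <- -9                      {0,1,2,3,4,5,6,7,8,9,10,11,12,13,14,15}
step 1: eval (z == -3)               {0,1,2,3,4,5,6,7,8,9,10,11,12,13,14,15}
step 2: w <- min((w % 4), (z % 5))   {0,1,2,3,4,5,6,7,8,9,10,11,12,13,14,15}
step 3: eval ((x - 0) != -2)         {0,1,2,3,4,5,6,7,8,9,10,11,12,13,14,15}
step 4: w <- min(max(2, -8), (3 + -7)) {0,1,2,3,4,5,6,7,8,9,10,11,12,13,14,15}
step 5: z <- ((w + z) - (x * -2))    {0,1,2,3,4,5,6,7,8,9,10,11,12,13,14,15}
step 6: x <- min(max(w, x), max(z, lane)) {0,1,2,3,4,5,6,7,8,9,10,11,12,13,14,15}

Answer: 7 steps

w: -4,-4,-4,-4,-4,-4,-4,-4,-4,-4,-4,-4,-4,-4,-4,-4
z: -13,-11,-9,-7,-5,-3,-1,1,3,5,7,9,11,13,15,17
x: 0,1,2,3,4,5,6,7,8,9,10,11,12,13,14,15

steps = 7; useful = 112; efficiency = 112/112 = 1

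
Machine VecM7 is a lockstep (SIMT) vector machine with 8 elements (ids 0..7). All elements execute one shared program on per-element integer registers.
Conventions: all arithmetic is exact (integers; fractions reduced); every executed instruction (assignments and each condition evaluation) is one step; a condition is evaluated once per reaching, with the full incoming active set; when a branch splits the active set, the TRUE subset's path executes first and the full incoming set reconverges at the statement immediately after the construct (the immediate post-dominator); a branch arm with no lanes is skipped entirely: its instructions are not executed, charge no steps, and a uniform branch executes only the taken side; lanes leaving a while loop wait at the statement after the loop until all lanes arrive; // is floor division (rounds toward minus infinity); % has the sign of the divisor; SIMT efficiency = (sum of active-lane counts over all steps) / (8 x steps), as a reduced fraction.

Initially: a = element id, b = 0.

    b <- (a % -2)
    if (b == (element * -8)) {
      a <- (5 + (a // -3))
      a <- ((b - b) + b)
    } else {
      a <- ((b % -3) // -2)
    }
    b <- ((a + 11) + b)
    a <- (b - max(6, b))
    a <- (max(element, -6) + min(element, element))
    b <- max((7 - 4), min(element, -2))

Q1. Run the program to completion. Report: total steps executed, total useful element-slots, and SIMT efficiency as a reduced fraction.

Answer: 9 steps, 57 useful, 19/24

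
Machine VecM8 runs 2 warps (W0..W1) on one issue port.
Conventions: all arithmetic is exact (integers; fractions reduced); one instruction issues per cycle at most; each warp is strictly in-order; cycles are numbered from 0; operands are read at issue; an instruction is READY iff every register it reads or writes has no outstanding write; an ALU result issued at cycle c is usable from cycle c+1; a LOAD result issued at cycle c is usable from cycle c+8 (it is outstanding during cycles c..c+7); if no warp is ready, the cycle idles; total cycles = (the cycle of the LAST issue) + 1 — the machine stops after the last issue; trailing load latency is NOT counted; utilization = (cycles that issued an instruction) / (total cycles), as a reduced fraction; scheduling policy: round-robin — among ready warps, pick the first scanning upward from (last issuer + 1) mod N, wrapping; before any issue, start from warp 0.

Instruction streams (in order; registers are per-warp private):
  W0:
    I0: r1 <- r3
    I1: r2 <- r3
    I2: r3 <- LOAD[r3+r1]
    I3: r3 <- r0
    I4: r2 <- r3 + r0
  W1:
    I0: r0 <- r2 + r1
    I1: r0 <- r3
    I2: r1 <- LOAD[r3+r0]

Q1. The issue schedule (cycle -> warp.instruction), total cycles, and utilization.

cycle 0: W0.I0
cycle 1: W1.I0
cycle 2: W0.I1
cycle 3: W1.I1
cycle 4: W0.I2
cycle 5: W1.I2
cycle 6: idle
cycle 7: idle
cycle 8: idle
cycle 9: idle
cycle 10: idle
cycle 11: idle
cycle 12: W0.I3
cycle 13: W0.I4

Answer: 14 cycles, utilization 4/7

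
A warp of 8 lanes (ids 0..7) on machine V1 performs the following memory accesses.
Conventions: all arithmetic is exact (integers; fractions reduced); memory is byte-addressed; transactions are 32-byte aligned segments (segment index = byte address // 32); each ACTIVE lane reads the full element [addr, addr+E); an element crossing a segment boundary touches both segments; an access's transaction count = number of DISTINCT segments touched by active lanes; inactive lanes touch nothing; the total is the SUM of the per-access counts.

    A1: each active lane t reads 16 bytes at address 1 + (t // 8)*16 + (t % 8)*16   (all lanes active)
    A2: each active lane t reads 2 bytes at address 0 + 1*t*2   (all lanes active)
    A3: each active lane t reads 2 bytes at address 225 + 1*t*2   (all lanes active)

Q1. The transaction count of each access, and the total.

A1: 5 transactions
A2: 1 transaction
A3: 1 transaction

Answer: 5,1,1; total 7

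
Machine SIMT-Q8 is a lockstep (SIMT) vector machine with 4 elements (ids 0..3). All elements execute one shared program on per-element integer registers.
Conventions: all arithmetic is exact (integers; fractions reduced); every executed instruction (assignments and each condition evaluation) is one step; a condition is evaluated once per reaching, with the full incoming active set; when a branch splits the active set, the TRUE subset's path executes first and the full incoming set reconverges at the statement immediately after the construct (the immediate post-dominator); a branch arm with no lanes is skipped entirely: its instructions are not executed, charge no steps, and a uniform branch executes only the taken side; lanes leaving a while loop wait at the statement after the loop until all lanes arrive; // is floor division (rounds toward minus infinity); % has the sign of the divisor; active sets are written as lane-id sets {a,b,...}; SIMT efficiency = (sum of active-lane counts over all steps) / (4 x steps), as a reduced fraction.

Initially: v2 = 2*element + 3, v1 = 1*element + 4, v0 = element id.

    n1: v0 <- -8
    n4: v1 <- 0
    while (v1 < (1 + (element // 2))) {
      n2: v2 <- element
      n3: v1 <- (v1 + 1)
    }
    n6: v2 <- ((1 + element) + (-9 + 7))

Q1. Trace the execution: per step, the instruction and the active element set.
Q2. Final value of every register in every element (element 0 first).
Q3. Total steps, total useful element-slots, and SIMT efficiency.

step 0: v0 <- -8                     {0,1,2,3}
step 1: v1 <- 0                      {0,1,2,3}
step 2: eval (v1 < (1 + (element // 2))) {0,1,2,3}
step 3: v2 <- element                {0,1,2,3}
step 4: v1 <- (v1 + 1)               {0,1,2,3}
step 5: eval (v1 < (1 + (element // 2))) {0,1,2,3}
step 6: v2 <- element                {2,3}
step 7: v1 <- (v1 + 1)               {2,3}
step 8: eval (v1 < (1 + (element // 2))) {2,3}
step 9: v2 <- ((1 + element) + (-9 + 7)) {0,1,2,3}

Answer: 10 steps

v2: -1,0,1,2
v1: 1,1,2,2
v0: -8,-8,-8,-8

steps = 10; useful = 34; efficiency = 34/40 = 17/20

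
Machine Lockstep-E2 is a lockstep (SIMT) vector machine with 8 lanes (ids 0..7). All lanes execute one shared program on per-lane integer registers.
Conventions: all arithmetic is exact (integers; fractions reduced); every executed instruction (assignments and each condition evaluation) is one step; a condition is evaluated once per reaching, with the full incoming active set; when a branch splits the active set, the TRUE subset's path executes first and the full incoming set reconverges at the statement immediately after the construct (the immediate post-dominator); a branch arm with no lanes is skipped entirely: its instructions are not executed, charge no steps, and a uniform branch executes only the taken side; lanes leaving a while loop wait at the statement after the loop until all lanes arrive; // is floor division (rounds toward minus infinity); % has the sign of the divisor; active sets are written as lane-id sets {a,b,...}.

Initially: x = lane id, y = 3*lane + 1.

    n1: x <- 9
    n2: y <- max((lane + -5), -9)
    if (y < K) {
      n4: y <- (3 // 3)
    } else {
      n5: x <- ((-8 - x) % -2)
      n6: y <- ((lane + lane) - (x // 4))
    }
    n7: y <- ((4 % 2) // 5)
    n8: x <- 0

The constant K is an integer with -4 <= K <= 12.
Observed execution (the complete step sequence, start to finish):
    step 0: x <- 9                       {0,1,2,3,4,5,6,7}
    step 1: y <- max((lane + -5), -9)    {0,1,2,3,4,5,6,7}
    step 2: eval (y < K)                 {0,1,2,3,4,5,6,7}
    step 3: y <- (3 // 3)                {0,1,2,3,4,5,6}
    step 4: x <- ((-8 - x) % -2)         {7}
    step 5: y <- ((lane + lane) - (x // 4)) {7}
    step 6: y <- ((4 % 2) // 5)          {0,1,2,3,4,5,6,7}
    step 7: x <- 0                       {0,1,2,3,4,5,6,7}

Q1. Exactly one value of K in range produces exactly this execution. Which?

Answer: K = 2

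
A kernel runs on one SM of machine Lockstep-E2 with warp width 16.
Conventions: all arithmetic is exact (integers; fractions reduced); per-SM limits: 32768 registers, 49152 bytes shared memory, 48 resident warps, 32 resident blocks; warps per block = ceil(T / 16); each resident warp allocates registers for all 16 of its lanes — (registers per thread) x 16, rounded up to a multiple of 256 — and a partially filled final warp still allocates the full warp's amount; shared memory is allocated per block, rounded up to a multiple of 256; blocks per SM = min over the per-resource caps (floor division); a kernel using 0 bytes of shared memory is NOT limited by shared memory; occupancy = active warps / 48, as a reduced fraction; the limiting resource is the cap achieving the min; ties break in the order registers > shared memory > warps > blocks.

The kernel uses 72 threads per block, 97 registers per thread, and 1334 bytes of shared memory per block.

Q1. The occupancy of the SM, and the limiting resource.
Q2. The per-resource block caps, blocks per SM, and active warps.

Answer: occupancy 5/16, limited by registers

registers: 3 blocks
shared memory: 32 blocks
warps: 9 blocks
blocks: 32 blocks

Answer: 3 blocks, 15 active warps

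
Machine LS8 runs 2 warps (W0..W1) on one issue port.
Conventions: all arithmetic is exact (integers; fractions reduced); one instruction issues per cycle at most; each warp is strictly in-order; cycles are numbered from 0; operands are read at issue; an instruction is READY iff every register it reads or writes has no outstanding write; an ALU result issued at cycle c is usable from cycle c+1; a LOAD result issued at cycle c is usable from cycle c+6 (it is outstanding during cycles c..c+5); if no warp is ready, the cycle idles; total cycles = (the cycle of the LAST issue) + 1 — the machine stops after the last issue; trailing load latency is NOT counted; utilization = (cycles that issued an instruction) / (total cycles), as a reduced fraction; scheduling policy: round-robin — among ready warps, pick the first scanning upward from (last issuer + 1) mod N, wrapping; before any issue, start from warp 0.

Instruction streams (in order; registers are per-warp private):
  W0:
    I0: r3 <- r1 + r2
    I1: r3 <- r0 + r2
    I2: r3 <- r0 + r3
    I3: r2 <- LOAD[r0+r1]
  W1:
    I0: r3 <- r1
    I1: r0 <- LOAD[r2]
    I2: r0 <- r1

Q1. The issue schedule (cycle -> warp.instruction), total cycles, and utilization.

cycle 0: W0.I0
cycle 1: W1.I0
cycle 2: W0.I1
cycle 3: W1.I1
cycle 4: W0.I2
cycle 5: W0.I3
cycle 6: idle
cycle 7: idle
cycle 8: idle
cycle 9: W1.I2

Answer: 10 cycles, utilization 7/10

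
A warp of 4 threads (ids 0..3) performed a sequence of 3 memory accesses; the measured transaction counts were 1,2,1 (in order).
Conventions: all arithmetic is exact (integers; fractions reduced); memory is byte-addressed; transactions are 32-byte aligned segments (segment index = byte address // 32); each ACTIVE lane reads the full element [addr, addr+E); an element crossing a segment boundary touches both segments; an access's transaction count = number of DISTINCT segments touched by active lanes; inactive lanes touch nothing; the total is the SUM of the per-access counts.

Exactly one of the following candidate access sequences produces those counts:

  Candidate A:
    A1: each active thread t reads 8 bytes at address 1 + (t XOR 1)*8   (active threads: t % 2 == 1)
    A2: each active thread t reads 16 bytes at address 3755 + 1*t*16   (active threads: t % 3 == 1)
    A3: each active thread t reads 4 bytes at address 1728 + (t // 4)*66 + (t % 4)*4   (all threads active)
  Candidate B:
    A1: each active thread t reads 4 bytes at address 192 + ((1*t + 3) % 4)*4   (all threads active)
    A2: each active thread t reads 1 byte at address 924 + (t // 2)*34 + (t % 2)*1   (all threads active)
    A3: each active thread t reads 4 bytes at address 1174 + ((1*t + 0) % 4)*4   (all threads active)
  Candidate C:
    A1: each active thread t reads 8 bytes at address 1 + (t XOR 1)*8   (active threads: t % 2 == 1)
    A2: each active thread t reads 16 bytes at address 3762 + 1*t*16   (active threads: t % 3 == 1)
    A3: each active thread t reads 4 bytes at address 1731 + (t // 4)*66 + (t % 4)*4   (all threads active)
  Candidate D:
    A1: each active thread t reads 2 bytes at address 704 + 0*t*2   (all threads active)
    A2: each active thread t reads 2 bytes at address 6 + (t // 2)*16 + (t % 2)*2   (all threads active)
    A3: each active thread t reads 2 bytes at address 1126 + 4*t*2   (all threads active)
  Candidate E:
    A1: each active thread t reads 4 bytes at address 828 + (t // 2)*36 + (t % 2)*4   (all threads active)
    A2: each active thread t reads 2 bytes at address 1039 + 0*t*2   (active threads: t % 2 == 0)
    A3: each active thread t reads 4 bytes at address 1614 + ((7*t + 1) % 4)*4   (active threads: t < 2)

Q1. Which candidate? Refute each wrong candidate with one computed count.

B: A3 gives 2 transactions, not 1
C: A2 gives 1 transaction, not 2
D: A2 gives 1 transaction, not 2
E: A1 gives 3 transactions, not 1
A: all counts match (1,2,1)

Answer: A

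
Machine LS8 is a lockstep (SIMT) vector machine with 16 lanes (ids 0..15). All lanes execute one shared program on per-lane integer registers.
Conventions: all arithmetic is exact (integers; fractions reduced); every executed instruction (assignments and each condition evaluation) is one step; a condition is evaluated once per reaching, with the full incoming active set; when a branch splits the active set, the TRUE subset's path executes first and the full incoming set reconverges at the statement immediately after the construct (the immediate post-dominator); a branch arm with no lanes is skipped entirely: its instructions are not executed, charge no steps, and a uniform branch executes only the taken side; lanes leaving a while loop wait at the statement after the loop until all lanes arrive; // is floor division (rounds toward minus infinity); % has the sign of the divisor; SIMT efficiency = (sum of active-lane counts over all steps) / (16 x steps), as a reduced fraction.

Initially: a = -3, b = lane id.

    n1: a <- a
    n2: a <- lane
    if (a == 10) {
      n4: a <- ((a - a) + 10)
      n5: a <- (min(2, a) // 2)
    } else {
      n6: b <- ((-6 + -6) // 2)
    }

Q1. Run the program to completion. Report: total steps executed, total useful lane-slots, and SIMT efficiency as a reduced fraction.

Answer: 6 steps, 65 useful, 65/96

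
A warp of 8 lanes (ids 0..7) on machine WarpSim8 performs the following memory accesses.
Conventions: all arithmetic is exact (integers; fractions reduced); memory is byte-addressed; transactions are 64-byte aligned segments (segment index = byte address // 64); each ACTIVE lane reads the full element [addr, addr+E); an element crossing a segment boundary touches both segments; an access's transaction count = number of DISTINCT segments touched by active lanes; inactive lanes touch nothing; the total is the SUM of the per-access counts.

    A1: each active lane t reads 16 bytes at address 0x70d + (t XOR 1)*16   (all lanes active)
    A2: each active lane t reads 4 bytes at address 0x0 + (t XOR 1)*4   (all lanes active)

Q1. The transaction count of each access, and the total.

A1: 3 transactions
A2: 1 transaction

Answer: 3,1; total 4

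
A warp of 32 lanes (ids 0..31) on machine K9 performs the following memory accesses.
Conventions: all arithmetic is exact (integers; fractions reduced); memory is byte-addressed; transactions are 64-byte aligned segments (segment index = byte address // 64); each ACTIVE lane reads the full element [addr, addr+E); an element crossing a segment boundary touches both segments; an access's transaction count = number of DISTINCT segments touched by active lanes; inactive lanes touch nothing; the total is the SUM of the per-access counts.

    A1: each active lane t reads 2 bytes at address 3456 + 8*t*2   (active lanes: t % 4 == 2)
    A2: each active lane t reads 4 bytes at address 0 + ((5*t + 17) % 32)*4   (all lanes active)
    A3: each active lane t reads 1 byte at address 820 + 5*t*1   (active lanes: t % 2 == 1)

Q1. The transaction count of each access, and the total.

A1: 8 transactions
A2: 2 transactions
A3: 4 transactions

Answer: 8,2,4; total 14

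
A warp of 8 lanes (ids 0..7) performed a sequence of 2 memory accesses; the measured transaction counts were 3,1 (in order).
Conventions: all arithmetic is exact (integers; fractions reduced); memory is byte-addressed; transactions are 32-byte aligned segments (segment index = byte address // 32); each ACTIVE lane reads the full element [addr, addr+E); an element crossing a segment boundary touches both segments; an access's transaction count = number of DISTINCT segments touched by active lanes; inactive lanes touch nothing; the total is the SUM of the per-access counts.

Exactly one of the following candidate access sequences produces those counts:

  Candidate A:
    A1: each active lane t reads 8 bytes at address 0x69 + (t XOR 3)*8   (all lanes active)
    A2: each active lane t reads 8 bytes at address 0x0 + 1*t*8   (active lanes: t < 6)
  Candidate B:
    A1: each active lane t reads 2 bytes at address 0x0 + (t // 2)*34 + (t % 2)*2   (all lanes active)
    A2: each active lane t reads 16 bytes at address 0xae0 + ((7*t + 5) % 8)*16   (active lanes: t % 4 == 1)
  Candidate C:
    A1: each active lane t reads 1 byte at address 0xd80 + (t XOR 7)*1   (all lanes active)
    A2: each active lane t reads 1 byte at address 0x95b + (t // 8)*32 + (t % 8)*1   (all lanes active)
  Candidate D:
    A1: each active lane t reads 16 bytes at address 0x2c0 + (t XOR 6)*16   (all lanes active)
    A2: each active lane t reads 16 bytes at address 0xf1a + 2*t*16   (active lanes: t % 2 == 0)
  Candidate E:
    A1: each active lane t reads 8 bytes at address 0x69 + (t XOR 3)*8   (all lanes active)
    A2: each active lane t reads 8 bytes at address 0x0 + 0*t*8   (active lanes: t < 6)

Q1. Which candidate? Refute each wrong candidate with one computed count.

A: A2 gives 2 transactions, not 1
B: A1 gives 4 transactions, not 3
C: A1 gives 1 transaction, not 3
D: A1 gives 4 transactions, not 3
E: all counts match (3,1)

Answer: E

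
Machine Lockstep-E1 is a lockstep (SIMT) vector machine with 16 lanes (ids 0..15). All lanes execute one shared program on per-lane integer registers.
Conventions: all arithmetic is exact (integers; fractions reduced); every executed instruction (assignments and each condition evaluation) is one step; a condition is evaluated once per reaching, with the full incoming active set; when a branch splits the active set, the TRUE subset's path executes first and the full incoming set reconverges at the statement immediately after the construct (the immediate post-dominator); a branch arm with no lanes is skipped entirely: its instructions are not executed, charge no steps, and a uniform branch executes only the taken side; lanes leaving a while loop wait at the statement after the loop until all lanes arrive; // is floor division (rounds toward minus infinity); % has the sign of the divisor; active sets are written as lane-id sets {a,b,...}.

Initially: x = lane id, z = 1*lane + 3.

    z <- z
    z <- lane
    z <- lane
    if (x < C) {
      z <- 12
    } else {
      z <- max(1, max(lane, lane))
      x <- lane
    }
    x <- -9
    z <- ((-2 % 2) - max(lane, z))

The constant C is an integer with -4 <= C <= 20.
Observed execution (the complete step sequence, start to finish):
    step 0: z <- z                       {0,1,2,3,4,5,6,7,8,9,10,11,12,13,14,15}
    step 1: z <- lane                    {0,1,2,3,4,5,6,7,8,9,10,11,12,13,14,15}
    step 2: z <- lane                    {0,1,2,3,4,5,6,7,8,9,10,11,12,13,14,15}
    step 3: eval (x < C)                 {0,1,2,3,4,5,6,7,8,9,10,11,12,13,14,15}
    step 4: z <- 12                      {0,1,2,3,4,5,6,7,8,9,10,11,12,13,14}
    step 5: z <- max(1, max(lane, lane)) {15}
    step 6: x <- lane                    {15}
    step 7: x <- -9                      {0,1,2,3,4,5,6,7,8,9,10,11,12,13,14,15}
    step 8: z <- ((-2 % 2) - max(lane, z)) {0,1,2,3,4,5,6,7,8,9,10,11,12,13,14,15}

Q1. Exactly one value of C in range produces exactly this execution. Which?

Answer: C = 15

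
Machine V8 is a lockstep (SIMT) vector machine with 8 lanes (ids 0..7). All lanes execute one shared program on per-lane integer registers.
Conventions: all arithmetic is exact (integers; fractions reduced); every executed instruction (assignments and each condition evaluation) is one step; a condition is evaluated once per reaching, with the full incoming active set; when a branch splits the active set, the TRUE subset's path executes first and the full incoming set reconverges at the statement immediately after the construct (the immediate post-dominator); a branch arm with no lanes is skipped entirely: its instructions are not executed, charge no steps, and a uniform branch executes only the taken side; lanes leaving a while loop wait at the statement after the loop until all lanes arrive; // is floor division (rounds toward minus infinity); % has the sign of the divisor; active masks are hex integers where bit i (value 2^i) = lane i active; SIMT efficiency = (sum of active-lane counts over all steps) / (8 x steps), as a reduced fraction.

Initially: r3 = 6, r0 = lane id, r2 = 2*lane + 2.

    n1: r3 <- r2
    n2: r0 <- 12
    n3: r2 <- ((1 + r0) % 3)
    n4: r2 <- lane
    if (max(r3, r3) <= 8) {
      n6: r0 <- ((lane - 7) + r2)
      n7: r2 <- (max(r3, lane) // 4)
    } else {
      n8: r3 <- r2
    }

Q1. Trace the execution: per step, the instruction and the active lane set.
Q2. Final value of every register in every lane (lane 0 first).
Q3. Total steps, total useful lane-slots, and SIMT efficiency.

step 0: r3 <- r2                     0xff
step 1: r0 <- 12                     0xff
step 2: r2 <- ((1 + r0) % 3)         0xff
step 3: r2 <- lane                   0xff
step 4: eval (max(r3, r3) <= 8)      0xff
step 5: r0 <- ((lane - 7) + r2)      0x0f
step 6: r2 <- (max(r3, lane) // 4)   0x0f
step 7: r3 <- r2                     0xf0

Answer: 8 steps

r3: 2,4,6,8,4,5,6,7
r0: -7,-5,-3,-1,12,12,12,12
r2: 0,1,1,2,4,5,6,7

steps = 8; useful = 52; efficiency = 52/64 = 13/16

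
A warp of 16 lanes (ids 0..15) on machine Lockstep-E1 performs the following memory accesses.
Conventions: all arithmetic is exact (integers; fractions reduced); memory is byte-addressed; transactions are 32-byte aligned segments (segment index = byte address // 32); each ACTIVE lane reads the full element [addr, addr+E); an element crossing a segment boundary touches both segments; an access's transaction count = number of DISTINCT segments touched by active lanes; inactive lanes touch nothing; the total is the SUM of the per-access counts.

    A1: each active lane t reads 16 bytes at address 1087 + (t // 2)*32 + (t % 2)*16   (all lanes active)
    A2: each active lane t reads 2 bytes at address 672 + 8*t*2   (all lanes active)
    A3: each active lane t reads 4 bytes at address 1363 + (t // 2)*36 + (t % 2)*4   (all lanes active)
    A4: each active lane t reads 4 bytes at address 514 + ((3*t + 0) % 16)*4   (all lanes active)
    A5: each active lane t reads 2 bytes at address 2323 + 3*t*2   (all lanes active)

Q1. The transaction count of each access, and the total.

A1: 9 transactions
A2: 8 transactions
A3: 9 transactions
A4: 3 transactions
A5: 4 transactions

Answer: 9,8,9,3,4; total 33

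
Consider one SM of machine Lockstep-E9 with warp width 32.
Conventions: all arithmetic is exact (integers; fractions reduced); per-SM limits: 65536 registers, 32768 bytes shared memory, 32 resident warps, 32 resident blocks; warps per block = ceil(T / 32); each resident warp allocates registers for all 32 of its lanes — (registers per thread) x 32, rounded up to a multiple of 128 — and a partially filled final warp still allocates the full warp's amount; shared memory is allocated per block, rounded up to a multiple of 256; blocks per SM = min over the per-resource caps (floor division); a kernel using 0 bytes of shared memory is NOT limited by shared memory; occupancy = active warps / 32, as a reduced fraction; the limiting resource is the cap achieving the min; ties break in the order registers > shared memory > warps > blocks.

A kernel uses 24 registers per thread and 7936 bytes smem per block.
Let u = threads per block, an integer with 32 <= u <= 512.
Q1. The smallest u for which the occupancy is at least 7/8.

Answer: u = 193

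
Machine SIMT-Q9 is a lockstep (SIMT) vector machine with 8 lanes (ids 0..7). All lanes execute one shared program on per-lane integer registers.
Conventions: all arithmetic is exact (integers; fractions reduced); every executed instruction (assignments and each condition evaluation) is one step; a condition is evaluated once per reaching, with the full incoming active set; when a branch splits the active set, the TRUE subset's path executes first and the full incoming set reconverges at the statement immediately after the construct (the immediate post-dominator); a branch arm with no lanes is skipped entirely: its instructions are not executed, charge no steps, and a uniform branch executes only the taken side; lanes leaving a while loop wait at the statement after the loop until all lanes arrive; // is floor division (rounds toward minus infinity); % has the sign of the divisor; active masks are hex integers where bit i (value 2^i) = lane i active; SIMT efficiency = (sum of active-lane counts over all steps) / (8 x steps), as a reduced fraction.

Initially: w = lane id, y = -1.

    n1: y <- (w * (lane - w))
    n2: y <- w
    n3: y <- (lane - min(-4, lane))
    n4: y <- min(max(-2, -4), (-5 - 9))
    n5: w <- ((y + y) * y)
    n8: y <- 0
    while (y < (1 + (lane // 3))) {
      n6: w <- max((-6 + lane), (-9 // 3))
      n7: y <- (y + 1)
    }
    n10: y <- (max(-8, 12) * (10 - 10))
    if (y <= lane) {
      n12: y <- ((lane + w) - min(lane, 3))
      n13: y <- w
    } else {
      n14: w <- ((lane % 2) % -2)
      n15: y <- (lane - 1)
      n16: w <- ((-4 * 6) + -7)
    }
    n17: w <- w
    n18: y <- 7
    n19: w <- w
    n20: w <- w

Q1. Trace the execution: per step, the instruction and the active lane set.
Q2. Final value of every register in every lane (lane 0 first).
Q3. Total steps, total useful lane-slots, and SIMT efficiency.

step 0: y <- (w * (lane - w))        0xff
step 1: y <- w                       0xff
step 2: y <- (lane - min(-4, lane))  0xff
step 3: y <- min(max(-2, -4), (-5 - 9)) 0xff
step 4: w <- ((y + y) * y)           0xff
step 5: y <- 0                       0xff
step 6: eval (y < (1 + (lane // 3))) 0xff
step 7: w <- max((-6 + lane), (-9 // 3)) 0xff
step 8: y <- (y + 1)                 0xff
step 9: eval (y < (1 + (lane // 3))) 0xff
step 10: w <- max((-6 + lane), (-9 // 3)) 0xf8
step 11: y <- (y + 1)                 0xf8
step 12: eval (y < (1 + (lane // 3))) 0xf8
step 13: w <- max((-6 + lane), (-9 // 3)) 0xc0
step 14: y <- (y + 1)                 0xc0
step 15: eval (y < (1 + (lane // 3))) 0xc0
step 16: y <- (max(-8, 12) * (10 - 10)) 0xff
step 17: eval (y <= lane)             0xff
step 18: y <- ((lane + w) - min(lane, 3)) 0xff
step 19: y <- w                       0xff
step 20: w <- w                       0xff
step 21: y <- 7                       0xff
step 22: w <- w                       0xff
step 23: w <- w                       0xff

Answer: 24 steps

w: -3,-3,-3,-3,-2,-1,0,1
y: 7,7,7,7,7,7,7,7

steps = 24; useful = 165; efficiency = 165/192 = 55/64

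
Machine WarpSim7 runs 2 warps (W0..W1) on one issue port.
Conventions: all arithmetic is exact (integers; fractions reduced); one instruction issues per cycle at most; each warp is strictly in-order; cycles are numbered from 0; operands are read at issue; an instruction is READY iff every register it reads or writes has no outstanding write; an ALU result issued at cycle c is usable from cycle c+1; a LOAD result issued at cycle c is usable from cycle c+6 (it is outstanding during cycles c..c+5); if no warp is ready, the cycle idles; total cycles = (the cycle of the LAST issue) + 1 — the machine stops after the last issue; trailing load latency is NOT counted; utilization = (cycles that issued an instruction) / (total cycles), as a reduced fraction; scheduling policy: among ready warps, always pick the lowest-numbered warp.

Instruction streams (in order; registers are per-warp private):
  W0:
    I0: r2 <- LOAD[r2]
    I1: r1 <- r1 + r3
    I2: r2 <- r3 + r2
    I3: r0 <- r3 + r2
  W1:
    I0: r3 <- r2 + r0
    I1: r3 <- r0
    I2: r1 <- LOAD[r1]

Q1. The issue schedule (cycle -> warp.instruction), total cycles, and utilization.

cycle 0: W0.I0
cycle 1: W0.I1
cycle 2: W1.I0
cycle 3: W1.I1
cycle 4: W1.I2
cycle 5: idle
cycle 6: W0.I2
cycle 7: W0.I3

Answer: 8 cycles, utilization 7/8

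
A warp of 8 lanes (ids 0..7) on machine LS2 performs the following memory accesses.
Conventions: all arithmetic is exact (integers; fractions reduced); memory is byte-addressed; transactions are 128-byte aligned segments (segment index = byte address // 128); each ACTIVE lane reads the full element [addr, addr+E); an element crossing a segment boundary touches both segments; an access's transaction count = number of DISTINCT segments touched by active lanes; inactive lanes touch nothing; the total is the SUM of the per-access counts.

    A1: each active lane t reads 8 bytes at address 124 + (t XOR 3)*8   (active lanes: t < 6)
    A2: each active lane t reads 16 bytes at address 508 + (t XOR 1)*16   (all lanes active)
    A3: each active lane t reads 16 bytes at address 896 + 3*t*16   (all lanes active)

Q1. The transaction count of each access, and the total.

A1: 2 transactions
A2: 2 transactions
A3: 3 transactions

Answer: 2,2,3; total 7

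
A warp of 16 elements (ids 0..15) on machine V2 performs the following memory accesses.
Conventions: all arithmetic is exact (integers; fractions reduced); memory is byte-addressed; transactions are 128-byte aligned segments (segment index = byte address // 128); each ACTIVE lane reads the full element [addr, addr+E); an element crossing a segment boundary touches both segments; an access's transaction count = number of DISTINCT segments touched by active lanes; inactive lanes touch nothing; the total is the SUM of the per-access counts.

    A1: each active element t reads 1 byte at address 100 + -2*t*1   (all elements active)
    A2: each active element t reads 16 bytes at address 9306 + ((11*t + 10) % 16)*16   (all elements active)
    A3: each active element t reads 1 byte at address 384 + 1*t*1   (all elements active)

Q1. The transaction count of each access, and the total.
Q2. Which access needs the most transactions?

A1: 1 transaction
A2: 3 transactions
A3: 1 transaction

Answer: 1,3,1; total 5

Answer: A2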